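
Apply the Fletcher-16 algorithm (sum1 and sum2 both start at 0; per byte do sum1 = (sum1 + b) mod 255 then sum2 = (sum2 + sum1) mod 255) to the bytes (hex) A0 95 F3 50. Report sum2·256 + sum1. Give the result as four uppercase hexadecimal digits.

Running sums (mod 255):
  after byte 0 (A0): sum1=160, sum2=160
  after byte 1 (95): sum1=54, sum2=214
  after byte 2 (F3): sum1=42, sum2=1
  after byte 3 (50): sum1=122, sum2=123
Checksum = sum2·256 + sum1 = 123·256 + 122 = 31610 = 0x7B7A.

7B7A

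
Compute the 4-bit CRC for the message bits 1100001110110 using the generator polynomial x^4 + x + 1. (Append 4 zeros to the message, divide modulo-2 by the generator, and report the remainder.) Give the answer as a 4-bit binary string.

0001

Append 4 zeros: 11000011101100000. Divide by 10011 (XOR where the leading bit is 1):
  pos 0: 11000 XOR 10011 = 01011
  pos 1: 10110 XOR 10011 = 00101
  pos 3: 10111 XOR 10011 = 00100
  pos 5: 10010 XOR 10011 = 00001
  pos 9: 11100 XOR 10011 = 01111
  pos 10: 11110 XOR 10011 = 01101
  pos 11: 11010 XOR 10011 = 01001
  pos 12: 10010 XOR 10011 = 00001
Remainder (last 4 bits) = 0001. This is the CRC / FCS.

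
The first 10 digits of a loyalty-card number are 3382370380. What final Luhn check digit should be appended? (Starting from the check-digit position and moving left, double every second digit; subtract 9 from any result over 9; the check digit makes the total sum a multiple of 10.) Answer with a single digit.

Partial digits right→left: 0 8 3 0 7 3 2 8 3 3
Double every second digit counting from the check-digit position (so the 1st, 3rd, 5th, ... of the partial from the right).
  doubled (with −9 where >9): 0 6 5 4 6 → sum 21
  kept as-is: 8 0 3 8 3 → sum 22
Total = 21 + 22 = 43.
Check digit = (10 − (43 mod 10)) mod 10 = 7.

7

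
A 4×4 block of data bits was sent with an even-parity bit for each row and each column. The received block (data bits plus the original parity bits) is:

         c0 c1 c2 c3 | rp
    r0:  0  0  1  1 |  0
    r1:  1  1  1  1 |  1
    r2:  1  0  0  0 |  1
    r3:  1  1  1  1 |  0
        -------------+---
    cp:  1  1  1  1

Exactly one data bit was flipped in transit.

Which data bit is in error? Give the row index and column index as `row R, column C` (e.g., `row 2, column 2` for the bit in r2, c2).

row 1, column 1

Recompute each row's even parity and compare to rp:
  r0: data parity 0, sent rp 0 → ok
  r1: data parity 0, sent rp 1 → mismatch
  r2: data parity 1, sent rp 1 → ok
  r3: data parity 0, sent rp 0 → ok
Recompute each column's even parity and compare to cp:
  c0: data parity 1, sent cp 1 → ok
  c1: data parity 0, sent cp 1 → mismatch
  c2: data parity 1, sent cp 1 → ok
  c3: data parity 1, sent cp 1 → ok
Exactly one row (r1) and one column (c1) fail → the flipped bit is at their intersection.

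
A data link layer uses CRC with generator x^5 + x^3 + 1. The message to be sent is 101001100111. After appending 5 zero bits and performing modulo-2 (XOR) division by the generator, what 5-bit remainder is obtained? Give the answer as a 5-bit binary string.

00101

Append 5 zeros: 10100110011100000. Divide by 101001 (XOR where the leading bit is 1):
  pos 0: 101001 XOR 101001 = 000000
  pos 6: 100111 XOR 101001 = 001110
  pos 8: 111000 XOR 101001 = 010001
  pos 9: 100010 XOR 101001 = 001011
  pos 11: 101100 XOR 101001 = 000101
Remainder (last 5 bits) = 00101. This is the CRC / FCS.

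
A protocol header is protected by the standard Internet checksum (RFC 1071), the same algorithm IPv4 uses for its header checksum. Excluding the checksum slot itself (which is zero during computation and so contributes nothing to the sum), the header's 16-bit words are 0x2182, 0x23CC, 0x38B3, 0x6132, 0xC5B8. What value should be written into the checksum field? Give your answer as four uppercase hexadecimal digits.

One's-complement addition (fold any carry out of bit 15 back into bit 0):
  0x2182 + 0x23CC = 0x0454E
  0x454E + 0x38B3 = 0x07E01
  0x7E01 + 0x6132 = 0x0DF33
  0xDF33 + 0xC5B8 = 0x1A4EB → wrap carry → 0xA4EC
One's-complement sum = 0xA4EC.
Checksum = ~0xA4EC & 0xFFFF = 0x5B13.

5B13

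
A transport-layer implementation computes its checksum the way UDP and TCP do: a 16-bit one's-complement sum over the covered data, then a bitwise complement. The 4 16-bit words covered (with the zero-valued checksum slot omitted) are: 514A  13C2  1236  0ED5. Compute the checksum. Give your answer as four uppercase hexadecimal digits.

One's-complement addition (fold any carry out of bit 15 back into bit 0):
  0x514A + 0x13C2 = 0x0650C
  0x650C + 0x1236 = 0x07742
  0x7742 + 0x0ED5 = 0x08617
One's-complement sum = 0x8617.
Checksum = ~0x8617 & 0xFFFF = 0x79E8.

79E8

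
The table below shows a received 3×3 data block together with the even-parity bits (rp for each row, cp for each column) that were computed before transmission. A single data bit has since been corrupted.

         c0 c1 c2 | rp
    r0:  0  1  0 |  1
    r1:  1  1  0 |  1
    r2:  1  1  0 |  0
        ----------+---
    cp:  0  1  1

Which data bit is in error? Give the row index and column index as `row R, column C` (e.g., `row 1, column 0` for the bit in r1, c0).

row 1, column 2

Recompute each row's even parity and compare to rp:
  r0: data parity 1, sent rp 1 → ok
  r1: data parity 0, sent rp 1 → mismatch
  r2: data parity 0, sent rp 0 → ok
Recompute each column's even parity and compare to cp:
  c0: data parity 0, sent cp 0 → ok
  c1: data parity 1, sent cp 1 → ok
  c2: data parity 0, sent cp 1 → mismatch
Exactly one row (r1) and one column (c2) fail → the flipped bit is at their intersection.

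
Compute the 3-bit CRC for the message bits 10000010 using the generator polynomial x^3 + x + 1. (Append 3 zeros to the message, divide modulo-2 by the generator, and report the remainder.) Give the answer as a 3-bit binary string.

Append 3 zeros: 10000010000. Divide by 1011 (XOR where the leading bit is 1):
  pos 0: 1000 XOR 1011 = 0011
  pos 2: 1100 XOR 1011 = 0111
  pos 3: 1111 XOR 1011 = 0100
  pos 4: 1000 XOR 1011 = 0011
  pos 6: 1100 XOR 1011 = 0111
  pos 7: 1110 XOR 1011 = 0101
Remainder (last 3 bits) = 101. This is the CRC / FCS.

101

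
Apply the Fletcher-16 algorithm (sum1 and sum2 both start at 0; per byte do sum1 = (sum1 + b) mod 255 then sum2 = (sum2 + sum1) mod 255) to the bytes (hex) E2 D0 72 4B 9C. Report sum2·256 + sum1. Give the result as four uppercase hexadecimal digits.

3C0E

Running sums (mod 255):
  after byte 0 (E2): sum1=226, sum2=226
  after byte 1 (D0): sum1=179, sum2=150
  after byte 2 (72): sum1=38, sum2=188
  after byte 3 (4B): sum1=113, sum2=46
  after byte 4 (9C): sum1=14, sum2=60
Checksum = sum2·256 + sum1 = 60·256 + 14 = 15374 = 0x3C0E.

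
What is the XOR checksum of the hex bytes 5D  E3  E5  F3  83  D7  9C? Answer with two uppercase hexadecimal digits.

60

XOR the bytes together:
  start with 0x5D
  0x5D ⊕ 0xE3 = 0xBE
  0xBE ⊕ 0xE5 = 0x5B
  0x5B ⊕ 0xF3 = 0xA8
  0xA8 ⊕ 0x83 = 0x2B
  0x2B ⊕ 0xD7 = 0xFC
  0xFC ⊕ 0x9C = 0x60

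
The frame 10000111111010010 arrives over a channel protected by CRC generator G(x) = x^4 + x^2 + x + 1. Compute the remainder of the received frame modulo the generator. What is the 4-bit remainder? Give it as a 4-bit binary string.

Modulo-2 division of 10000111111010010 by 10111:
  pos 0: 10000 XOR 10111 = 00111
  pos 2: 11111 XOR 10111 = 01000
  pos 3: 10001 XOR 10111 = 00110
  pos 5: 11011 XOR 10111 = 01100
  pos 6: 11001 XOR 10111 = 01110
  pos 7: 11100 XOR 10111 = 01011
  pos 8: 10111 XOR 10111 = 00000
Remainder = 0010 (nonzero — an error is detected).

0010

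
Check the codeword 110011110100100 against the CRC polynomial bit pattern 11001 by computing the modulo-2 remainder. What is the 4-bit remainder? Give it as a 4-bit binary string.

0011

Modulo-2 division of 110011110100100 by 11001:
  pos 0: 11001 XOR 11001 = 00000
  pos 5: 11101 XOR 11001 = 00100
  pos 7: 10000 XOR 11001 = 01001
  pos 8: 10011 XOR 11001 = 01010
  pos 9: 10100 XOR 11001 = 01101
  pos 10: 11010 XOR 11001 = 00011
Remainder = 0011 (nonzero — an error is detected).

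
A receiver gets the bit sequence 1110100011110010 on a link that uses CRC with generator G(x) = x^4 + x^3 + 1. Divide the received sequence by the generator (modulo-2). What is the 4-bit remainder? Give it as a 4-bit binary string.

1110

Modulo-2 division of 1110100011110010 by 11001:
  pos 0: 11101 XOR 11001 = 00100
  pos 2: 10000 XOR 11001 = 01001
  pos 3: 10010 XOR 11001 = 01011
  pos 4: 10111 XOR 11001 = 01110
  pos 5: 11101 XOR 11001 = 00100
  pos 7: 10011 XOR 11001 = 01010
  pos 8: 10100 XOR 11001 = 01101
  pos 9: 11010 XOR 11001 = 00011
Remainder = 1110 (nonzero — an error is detected).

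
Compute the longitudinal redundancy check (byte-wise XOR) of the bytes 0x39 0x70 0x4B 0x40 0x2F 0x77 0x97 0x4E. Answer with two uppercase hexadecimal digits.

C3

XOR the bytes together:
  start with 0x39
  0x39 ⊕ 0x70 = 0x49
  0x49 ⊕ 0x4B = 0x02
  0x02 ⊕ 0x40 = 0x42
  0x42 ⊕ 0x2F = 0x6D
  0x6D ⊕ 0x77 = 0x1A
  0x1A ⊕ 0x97 = 0x8D
  0x8D ⊕ 0x4E = 0xC3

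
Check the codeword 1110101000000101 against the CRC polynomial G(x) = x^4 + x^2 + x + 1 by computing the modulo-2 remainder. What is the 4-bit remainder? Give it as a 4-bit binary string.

Modulo-2 division of 1110101000000101 by 10111:
  pos 0: 11101 XOR 10111 = 01010
  pos 1: 10100 XOR 10111 = 00011
  pos 4: 11100 XOR 10111 = 01011
  pos 5: 10110 XOR 10111 = 00001
  pos 9: 10001 XOR 10111 = 00110
  pos 11: 11001 XOR 10111 = 01110
Remainder = 1110 (nonzero — an error is detected).

1110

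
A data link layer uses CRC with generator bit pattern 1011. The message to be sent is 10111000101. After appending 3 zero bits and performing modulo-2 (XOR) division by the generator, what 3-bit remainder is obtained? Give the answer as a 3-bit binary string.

Append 3 zeros: 10111000101000. Divide by 1011 (XOR where the leading bit is 1):
  pos 0: 1011 XOR 1011 = 0000
  pos 4: 1000 XOR 1011 = 0011
  pos 6: 1110 XOR 1011 = 0101
  pos 7: 1011 XOR 1011 = 0000
Remainder (last 3 bits) = 000. This is the CRC / FCS.

000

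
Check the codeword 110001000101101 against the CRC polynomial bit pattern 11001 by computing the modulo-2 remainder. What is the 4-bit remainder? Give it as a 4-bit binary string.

1001

Modulo-2 division of 110001000101101 by 11001:
  pos 0: 11000 XOR 11001 = 00001
  pos 4: 11000 XOR 11001 = 00001
  pos 8: 11011 XOR 11001 = 00010
Remainder = 1001 (nonzero — an error is detected).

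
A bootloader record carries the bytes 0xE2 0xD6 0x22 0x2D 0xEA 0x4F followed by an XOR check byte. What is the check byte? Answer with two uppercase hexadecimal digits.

9E

XOR the bytes together:
  start with 0xE2
  0xE2 ⊕ 0xD6 = 0x34
  0x34 ⊕ 0x22 = 0x16
  0x16 ⊕ 0x2D = 0x3B
  0x3B ⊕ 0xEA = 0xD1
  0xD1 ⊕ 0x4F = 0x9E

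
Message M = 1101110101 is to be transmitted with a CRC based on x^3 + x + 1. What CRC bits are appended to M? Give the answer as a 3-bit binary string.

010

Append 3 zeros: 1101110101000. Divide by 1011 (XOR where the leading bit is 1):
  pos 0: 1101 XOR 1011 = 0110
  pos 1: 1101 XOR 1011 = 0110
  pos 2: 1101 XOR 1011 = 0110
  pos 3: 1100 XOR 1011 = 0111
  pos 4: 1111 XOR 1011 = 0100
  pos 5: 1000 XOR 1011 = 0011
  pos 7: 1110 XOR 1011 = 0101
  pos 8: 1010 XOR 1011 = 0001
Remainder (last 3 bits) = 010. This is the CRC / FCS.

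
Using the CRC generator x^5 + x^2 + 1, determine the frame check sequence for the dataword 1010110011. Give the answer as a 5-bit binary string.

Append 5 zeros: 101011001100000. Divide by 100101 (XOR where the leading bit is 1):
  pos 0: 101011 XOR 100101 = 001110
  pos 2: 111000 XOR 100101 = 011101
  pos 3: 111011 XOR 100101 = 011110
  pos 4: 111101 XOR 100101 = 011000
  pos 5: 110000 XOR 100101 = 010101
  pos 6: 101010 XOR 100101 = 001111
  pos 8: 111100 XOR 100101 = 011001
  pos 9: 110010 XOR 100101 = 010111
Remainder (last 5 bits) = 10111. This is the CRC / FCS.

10111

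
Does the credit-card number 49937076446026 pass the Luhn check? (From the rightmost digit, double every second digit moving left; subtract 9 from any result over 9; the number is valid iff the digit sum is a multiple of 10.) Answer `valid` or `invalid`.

From the right, keep odd positions and double even positions (subtract 9 from any doubled value over 9):
  doubled (positions 2,4,...): 4 3 8 5 5 9 8 → sum 42
  kept (positions 1,3,...): 6 0 4 6 0 3 9 → sum 28
Total = 70.
70 mod 10 = 0, so the number is valid.

valid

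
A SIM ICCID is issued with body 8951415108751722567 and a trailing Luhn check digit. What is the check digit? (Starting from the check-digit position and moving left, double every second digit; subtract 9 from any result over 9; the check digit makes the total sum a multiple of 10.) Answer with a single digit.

Partial digits right→left: 7 6 5 2 2 7 1 5 7 8 0 1 5 1 4 1 5 9 8
Double every second digit counting from the check-digit position (so the 1st, 3rd, 5th, ... of the partial from the right).
  doubled (with −9 where >9): 5 1 4 2 5 0 1 8 1 7 → sum 34
  kept as-is: 6 2 7 5 8 1 1 1 9 → sum 40
Total = 34 + 40 = 74.
Check digit = (10 − (74 mod 10)) mod 10 = 6.

6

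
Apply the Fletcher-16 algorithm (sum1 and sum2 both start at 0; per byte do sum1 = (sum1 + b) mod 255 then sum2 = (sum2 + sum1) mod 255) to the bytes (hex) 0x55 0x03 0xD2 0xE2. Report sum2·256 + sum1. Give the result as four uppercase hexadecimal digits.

Running sums (mod 255):
  after byte 0 (0x55): sum1=85, sum2=85
  after byte 1 (0x03): sum1=88, sum2=173
  after byte 2 (0xD2): sum1=43, sum2=216
  after byte 3 (0xE2): sum1=14, sum2=230
Checksum = sum2·256 + sum1 = 230·256 + 14 = 58894 = 0xE60E.

E60E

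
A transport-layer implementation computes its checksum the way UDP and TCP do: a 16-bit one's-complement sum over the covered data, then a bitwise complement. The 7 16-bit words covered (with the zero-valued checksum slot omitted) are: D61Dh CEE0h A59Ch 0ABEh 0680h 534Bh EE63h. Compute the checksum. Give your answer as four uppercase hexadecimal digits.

One's-complement addition (fold any carry out of bit 15 back into bit 0):
  0xD61D + 0xCEE0 = 0x1A4FD → wrap carry → 0xA4FE
  0xA4FE + 0xA59C = 0x14A9A → wrap carry → 0x4A9B
  0x4A9B + 0x0ABE = 0x05559
  0x5559 + 0x0680 = 0x05BD9
  0x5BD9 + 0x534B = 0x0AF24
  0xAF24 + 0xEE63 = 0x19D87 → wrap carry → 0x9D88
One's-complement sum = 0x9D88.
Checksum = ~0x9D88 & 0xFFFF = 0x6277.

6277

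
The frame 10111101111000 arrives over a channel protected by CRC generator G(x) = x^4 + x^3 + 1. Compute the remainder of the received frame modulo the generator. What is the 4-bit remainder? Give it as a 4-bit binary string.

1111

Modulo-2 division of 10111101111000 by 11001:
  pos 0: 10111 XOR 11001 = 01110
  pos 1: 11101 XOR 11001 = 00100
  pos 3: 10001 XOR 11001 = 01000
  pos 4: 10001 XOR 11001 = 01000
  pos 5: 10001 XOR 11001 = 01000
  pos 6: 10001 XOR 11001 = 01000
  pos 7: 10000 XOR 11001 = 01001
  pos 8: 10010 XOR 11001 = 01011
  pos 9: 10110 XOR 11001 = 01111
Remainder = 1111 (nonzero — an error is detected).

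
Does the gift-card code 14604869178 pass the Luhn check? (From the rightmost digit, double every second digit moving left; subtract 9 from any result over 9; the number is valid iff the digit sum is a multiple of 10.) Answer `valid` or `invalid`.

From the right, keep odd positions and double even positions (subtract 9 from any doubled value over 9):
  doubled (positions 2,4,...): 5 9 7 0 8 → sum 29
  kept (positions 1,3,...): 8 1 6 4 6 1 → sum 26
Total = 55.
55 mod 10 = 5, so the number is invalid.

invalid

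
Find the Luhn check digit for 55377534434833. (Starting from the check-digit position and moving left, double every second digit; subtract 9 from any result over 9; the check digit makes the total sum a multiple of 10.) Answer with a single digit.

Partial digits right→left: 3 3 8 4 3 4 4 3 5 7 7 3 5 5
Double every second digit counting from the check-digit position (so the 1st, 3rd, 5th, ... of the partial from the right).
  doubled (with −9 where >9): 6 7 6 8 1 5 1 → sum 34
  kept as-is: 3 4 4 3 7 3 5 → sum 29
Total = 34 + 29 = 63.
Check digit = (10 − (63 mod 10)) mod 10 = 7.

7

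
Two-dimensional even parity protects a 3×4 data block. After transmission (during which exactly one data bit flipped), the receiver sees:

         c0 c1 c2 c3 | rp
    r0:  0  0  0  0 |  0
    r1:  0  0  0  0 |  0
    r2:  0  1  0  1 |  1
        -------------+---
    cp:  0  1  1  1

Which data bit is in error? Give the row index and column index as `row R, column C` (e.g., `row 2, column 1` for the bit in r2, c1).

row 2, column 2

Recompute each row's even parity and compare to rp:
  r0: data parity 0, sent rp 0 → ok
  r1: data parity 0, sent rp 0 → ok
  r2: data parity 0, sent rp 1 → mismatch
Recompute each column's even parity and compare to cp:
  c0: data parity 0, sent cp 0 → ok
  c1: data parity 1, sent cp 1 → ok
  c2: data parity 0, sent cp 1 → mismatch
  c3: data parity 1, sent cp 1 → ok
Exactly one row (r2) and one column (c2) fail → the flipped bit is at their intersection.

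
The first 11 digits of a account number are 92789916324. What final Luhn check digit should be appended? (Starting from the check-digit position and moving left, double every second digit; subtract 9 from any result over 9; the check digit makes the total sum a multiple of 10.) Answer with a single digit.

4

Partial digits right→left: 4 2 3 6 1 9 9 8 7 2 9
Double every second digit counting from the check-digit position (so the 1st, 3rd, 5th, ... of the partial from the right).
  doubled (with −9 where >9): 8 6 2 9 5 9 → sum 39
  kept as-is: 2 6 9 8 2 → sum 27
Total = 39 + 27 = 66.
Check digit = (10 − (66 mod 10)) mod 10 = 4.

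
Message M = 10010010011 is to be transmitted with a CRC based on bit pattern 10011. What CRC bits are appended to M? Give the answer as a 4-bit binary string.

Append 4 zeros: 100100100110000. Divide by 10011 (XOR where the leading bit is 1):
  pos 0: 10010 XOR 10011 = 00001
  pos 4: 10100 XOR 10011 = 00111
  pos 6: 11111 XOR 10011 = 01100
  pos 7: 11000 XOR 10011 = 01011
  pos 8: 10110 XOR 10011 = 00101
  pos 10: 10100 XOR 10011 = 00111
Remainder (last 4 bits) = 0111. This is the CRC / FCS.

0111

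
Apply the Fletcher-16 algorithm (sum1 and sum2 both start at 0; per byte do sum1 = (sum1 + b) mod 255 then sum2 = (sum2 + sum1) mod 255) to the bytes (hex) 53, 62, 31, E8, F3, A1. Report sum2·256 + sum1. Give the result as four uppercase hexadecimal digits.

E865

Running sums (mod 255):
  after byte 0 (53): sum1=83, sum2=83
  after byte 1 (62): sum1=181, sum2=9
  after byte 2 (31): sum1=230, sum2=239
  after byte 3 (E8): sum1=207, sum2=191
  after byte 4 (F3): sum1=195, sum2=131
  after byte 5 (A1): sum1=101, sum2=232
Checksum = sum2·256 + sum1 = 232·256 + 101 = 59493 = 0xE865.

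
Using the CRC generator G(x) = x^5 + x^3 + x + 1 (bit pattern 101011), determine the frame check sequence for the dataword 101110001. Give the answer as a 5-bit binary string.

10110

Append 5 zeros: 10111000100000. Divide by 101011 (XOR where the leading bit is 1):
  pos 0: 101110 XOR 101011 = 000101
  pos 3: 101001 XOR 101011 = 000010
  pos 7: 100000 XOR 101011 = 001011
Remainder (last 5 bits) = 10110. This is the CRC / FCS.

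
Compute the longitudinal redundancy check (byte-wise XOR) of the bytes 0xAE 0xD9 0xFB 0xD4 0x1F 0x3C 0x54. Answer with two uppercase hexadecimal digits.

XOR the bytes together:
  start with 0xAE
  0xAE ⊕ 0xD9 = 0x77
  0x77 ⊕ 0xFB = 0x8C
  0x8C ⊕ 0xD4 = 0x58
  0x58 ⊕ 0x1F = 0x47
  0x47 ⊕ 0x3C = 0x7B
  0x7B ⊕ 0x54 = 0x2F

2F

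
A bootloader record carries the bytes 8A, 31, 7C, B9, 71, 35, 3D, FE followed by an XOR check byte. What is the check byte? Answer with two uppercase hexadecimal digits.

F9

XOR the bytes together:
  start with 0x8A
  0x8A ⊕ 0x31 = 0xBB
  0xBB ⊕ 0x7C = 0xC7
  0xC7 ⊕ 0xB9 = 0x7E
  0x7E ⊕ 0x71 = 0x0F
  0x0F ⊕ 0x35 = 0x3A
  0x3A ⊕ 0x3D = 0x07
  0x07 ⊕ 0xFE = 0xF9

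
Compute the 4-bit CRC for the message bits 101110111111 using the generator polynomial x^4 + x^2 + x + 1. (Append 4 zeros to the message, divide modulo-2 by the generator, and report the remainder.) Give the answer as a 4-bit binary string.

Append 4 zeros: 1011101111110000. Divide by 10111 (XOR where the leading bit is 1):
  pos 0: 10111 XOR 10111 = 00000
  pos 6: 11111 XOR 10111 = 01000
  pos 7: 10001 XOR 10111 = 00110
  pos 9: 11000 XOR 10111 = 01111
  pos 10: 11110 XOR 10111 = 01001
  pos 11: 10010 XOR 10111 = 00101
Remainder (last 4 bits) = 0101. This is the CRC / FCS.

0101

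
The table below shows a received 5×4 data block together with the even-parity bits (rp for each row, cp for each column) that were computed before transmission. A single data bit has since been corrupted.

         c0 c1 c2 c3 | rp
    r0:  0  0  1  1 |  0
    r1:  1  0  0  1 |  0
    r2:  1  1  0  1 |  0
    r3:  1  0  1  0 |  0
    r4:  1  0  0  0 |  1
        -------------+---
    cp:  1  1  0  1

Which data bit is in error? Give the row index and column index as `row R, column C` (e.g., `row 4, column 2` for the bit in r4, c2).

row 2, column 0

Recompute each row's even parity and compare to rp:
  r0: data parity 0, sent rp 0 → ok
  r1: data parity 0, sent rp 0 → ok
  r2: data parity 1, sent rp 0 → mismatch
  r3: data parity 0, sent rp 0 → ok
  r4: data parity 1, sent rp 1 → ok
Recompute each column's even parity and compare to cp:
  c0: data parity 0, sent cp 1 → mismatch
  c1: data parity 1, sent cp 1 → ok
  c2: data parity 0, sent cp 0 → ok
  c3: data parity 1, sent cp 1 → ok
Exactly one row (r2) and one column (c0) fail → the flipped bit is at their intersection.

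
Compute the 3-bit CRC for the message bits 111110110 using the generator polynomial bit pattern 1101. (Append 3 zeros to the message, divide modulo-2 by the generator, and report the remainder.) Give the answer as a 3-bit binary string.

001

Append 3 zeros: 111110110000. Divide by 1101 (XOR where the leading bit is 1):
  pos 0: 1111 XOR 1101 = 0010
  pos 2: 1010 XOR 1101 = 0111
  pos 3: 1111 XOR 1101 = 0010
  pos 5: 1010 XOR 1101 = 0111
  pos 6: 1110 XOR 1101 = 0011
  pos 8: 1100 XOR 1101 = 0001
Remainder (last 3 bits) = 001. This is the CRC / FCS.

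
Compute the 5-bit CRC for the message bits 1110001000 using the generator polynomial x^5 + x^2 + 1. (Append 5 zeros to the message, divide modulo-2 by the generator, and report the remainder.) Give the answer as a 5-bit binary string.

Append 5 zeros: 111000100000000. Divide by 100101 (XOR where the leading bit is 1):
  pos 0: 111000 XOR 100101 = 011101
  pos 1: 111011 XOR 100101 = 011110
  pos 2: 111100 XOR 100101 = 011001
  pos 3: 110010 XOR 100101 = 010111
  pos 4: 101110 XOR 100101 = 001011
  pos 6: 101100 XOR 100101 = 001001
  pos 8: 100100 XOR 100101 = 000001
Remainder (last 5 bits) = 00010. This is the CRC / FCS.

00010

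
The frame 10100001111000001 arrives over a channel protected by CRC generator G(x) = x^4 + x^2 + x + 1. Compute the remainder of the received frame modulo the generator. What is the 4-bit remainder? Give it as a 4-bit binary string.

1000

Modulo-2 division of 10100001111000001 by 10111:
  pos 0: 10100 XOR 10111 = 00011
  pos 3: 11001 XOR 10111 = 01110
  pos 4: 11101 XOR 10111 = 01010
  pos 5: 10101 XOR 10111 = 00010
  pos 8: 10100 XOR 10111 = 00011
  pos 11: 11000 XOR 10111 = 01111
  pos 12: 11111 XOR 10111 = 01000
Remainder = 1000 (nonzero — an error is detected).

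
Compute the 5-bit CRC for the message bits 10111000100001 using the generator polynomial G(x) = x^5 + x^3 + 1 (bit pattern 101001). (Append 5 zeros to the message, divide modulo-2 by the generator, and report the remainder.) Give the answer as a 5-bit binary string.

Append 5 zeros: 1011100010000100000. Divide by 101001 (XOR where the leading bit is 1):
  pos 0: 101110 XOR 101001 = 000111
  pos 3: 111001 XOR 101001 = 010000
  pos 4: 100000 XOR 101001 = 001001
  pos 6: 100100 XOR 101001 = 001101
  pos 8: 110101 XOR 101001 = 011100
  pos 9: 111000 XOR 101001 = 010001
  pos 10: 100010 XOR 101001 = 001011
  pos 12: 101100 XOR 101001 = 000101
Remainder (last 5 bits) = 01010. This is the CRC / FCS.

01010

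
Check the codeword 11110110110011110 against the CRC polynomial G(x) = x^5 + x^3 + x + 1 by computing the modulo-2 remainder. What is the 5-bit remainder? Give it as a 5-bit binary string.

00000

Modulo-2 division of 11110110110011110 by 101011:
  pos 0: 111101 XOR 101011 = 010110
  pos 1: 101101 XOR 101011 = 000110
  pos 4: 110011 XOR 101011 = 011000
  pos 5: 110000 XOR 101011 = 011011
  pos 6: 110110 XOR 101011 = 011101
  pos 7: 111011 XOR 101011 = 010000
  pos 8: 100001 XOR 101011 = 001010
  pos 10: 101011 XOR 101011 = 000000
Remainder = 00000 (zero — the frame passes the CRC check).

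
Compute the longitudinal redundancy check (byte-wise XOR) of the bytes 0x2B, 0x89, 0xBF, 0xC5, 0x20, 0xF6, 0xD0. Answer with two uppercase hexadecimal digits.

DE

XOR the bytes together:
  start with 0x2B
  0x2B ⊕ 0x89 = 0xA2
  0xA2 ⊕ 0xBF = 0x1D
  0x1D ⊕ 0xC5 = 0xD8
  0xD8 ⊕ 0x20 = 0xF8
  0xF8 ⊕ 0xF6 = 0x0E
  0x0E ⊕ 0xD0 = 0xDE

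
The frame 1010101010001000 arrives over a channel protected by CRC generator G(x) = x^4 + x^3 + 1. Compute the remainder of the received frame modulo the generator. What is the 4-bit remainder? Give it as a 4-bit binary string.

Modulo-2 division of 1010101010001000 by 11001:
  pos 0: 10101 XOR 11001 = 01100
  pos 1: 11000 XOR 11001 = 00001
  pos 5: 11010 XOR 11001 = 00011
  pos 8: 11001 XOR 11001 = 00000
Remainder = 0000 (zero — the frame passes the CRC check).

0000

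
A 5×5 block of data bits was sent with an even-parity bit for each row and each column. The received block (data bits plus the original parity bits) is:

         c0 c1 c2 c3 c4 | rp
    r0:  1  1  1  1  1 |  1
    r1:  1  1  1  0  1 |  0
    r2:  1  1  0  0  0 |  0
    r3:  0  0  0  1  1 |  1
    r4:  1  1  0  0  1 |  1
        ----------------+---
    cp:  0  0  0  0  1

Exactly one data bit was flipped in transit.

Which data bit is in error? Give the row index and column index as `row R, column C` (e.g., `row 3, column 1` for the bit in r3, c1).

row 3, column 4

Recompute each row's even parity and compare to rp:
  r0: data parity 1, sent rp 1 → ok
  r1: data parity 0, sent rp 0 → ok
  r2: data parity 0, sent rp 0 → ok
  r3: data parity 0, sent rp 1 → mismatch
  r4: data parity 1, sent rp 1 → ok
Recompute each column's even parity and compare to cp:
  c0: data parity 0, sent cp 0 → ok
  c1: data parity 0, sent cp 0 → ok
  c2: data parity 0, sent cp 0 → ok
  c3: data parity 0, sent cp 0 → ok
  c4: data parity 0, sent cp 1 → mismatch
Exactly one row (r3) and one column (c4) fail → the flipped bit is at their intersection.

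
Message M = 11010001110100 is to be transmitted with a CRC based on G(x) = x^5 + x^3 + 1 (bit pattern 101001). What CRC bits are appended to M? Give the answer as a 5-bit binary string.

01011

Append 5 zeros: 1101000111010000000. Divide by 101001 (XOR where the leading bit is 1):
  pos 0: 110100 XOR 101001 = 011101
  pos 1: 111010 XOR 101001 = 010011
  pos 2: 100111 XOR 101001 = 001110
  pos 4: 111011 XOR 101001 = 010010
  pos 5: 100100 XOR 101001 = 001101
  pos 7: 110110 XOR 101001 = 011111
  pos 8: 111110 XOR 101001 = 010111
  pos 9: 101110 XOR 101001 = 000111
  pos 12: 111000 XOR 101001 = 010001
  pos 13: 100010 XOR 101001 = 001011
Remainder (last 5 bits) = 01011. This is the CRC / FCS.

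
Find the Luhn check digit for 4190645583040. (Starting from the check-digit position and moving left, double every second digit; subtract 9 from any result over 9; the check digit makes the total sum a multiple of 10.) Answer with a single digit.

Partial digits right→left: 0 4 0 3 8 5 5 4 6 0 9 1 4
Double every second digit counting from the check-digit position (so the 1st, 3rd, 5th, ... of the partial from the right).
  doubled (with −9 where >9): 0 0 7 1 3 9 8 → sum 28
  kept as-is: 4 3 5 4 0 1 → sum 17
Total = 28 + 17 = 45.
Check digit = (10 − (45 mod 10)) mod 10 = 5.

5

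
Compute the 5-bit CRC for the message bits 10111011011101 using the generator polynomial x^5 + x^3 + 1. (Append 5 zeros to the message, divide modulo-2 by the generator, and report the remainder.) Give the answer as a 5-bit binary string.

00010

Append 5 zeros: 1011101101110100000. Divide by 101001 (XOR where the leading bit is 1):
  pos 0: 101110 XOR 101001 = 000111
  pos 3: 111110 XOR 101001 = 010111
  pos 4: 101111 XOR 101001 = 000110
  pos 7: 110110 XOR 101001 = 011111
  pos 8: 111111 XOR 101001 = 010110
  pos 9: 101100 XOR 101001 = 000101
  pos 12: 101000 XOR 101001 = 000001
Remainder (last 5 bits) = 00010. This is the CRC / FCS.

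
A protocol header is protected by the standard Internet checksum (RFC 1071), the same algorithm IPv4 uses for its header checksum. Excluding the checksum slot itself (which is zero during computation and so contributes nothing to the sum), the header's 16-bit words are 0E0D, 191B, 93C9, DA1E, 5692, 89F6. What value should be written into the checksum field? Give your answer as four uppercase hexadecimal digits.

8A66

One's-complement addition (fold any carry out of bit 15 back into bit 0):
  0x0E0D + 0x191B = 0x02728
  0x2728 + 0x93C9 = 0x0BAF1
  0xBAF1 + 0xDA1E = 0x1950F → wrap carry → 0x9510
  0x9510 + 0x5692 = 0x0EBA2
  0xEBA2 + 0x89F6 = 0x17598 → wrap carry → 0x7599
One's-complement sum = 0x7599.
Checksum = ~0x7599 & 0xFFFF = 0x8A66.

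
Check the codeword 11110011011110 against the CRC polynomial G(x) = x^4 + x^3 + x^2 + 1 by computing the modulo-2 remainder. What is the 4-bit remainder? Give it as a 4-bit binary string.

Modulo-2 division of 11110011011110 by 11101:
  pos 0: 11110 XOR 11101 = 00011
  pos 3: 11011 XOR 11101 = 00110
  pos 5: 11001 XOR 11101 = 00100
  pos 7: 10011 XOR 11101 = 01110
  pos 8: 11101 XOR 11101 = 00000
Remainder = 0000 (zero — the frame passes the CRC check).

0000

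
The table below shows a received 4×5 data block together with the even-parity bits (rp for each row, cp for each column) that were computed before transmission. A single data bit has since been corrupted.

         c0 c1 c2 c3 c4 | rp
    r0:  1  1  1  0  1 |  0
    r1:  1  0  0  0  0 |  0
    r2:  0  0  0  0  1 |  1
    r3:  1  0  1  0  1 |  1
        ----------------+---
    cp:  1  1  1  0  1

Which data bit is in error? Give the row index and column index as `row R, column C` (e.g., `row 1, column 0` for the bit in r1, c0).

row 1, column 2

Recompute each row's even parity and compare to rp:
  r0: data parity 0, sent rp 0 → ok
  r1: data parity 1, sent rp 0 → mismatch
  r2: data parity 1, sent rp 1 → ok
  r3: data parity 1, sent rp 1 → ok
Recompute each column's even parity and compare to cp:
  c0: data parity 1, sent cp 1 → ok
  c1: data parity 1, sent cp 1 → ok
  c2: data parity 0, sent cp 1 → mismatch
  c3: data parity 0, sent cp 0 → ok
  c4: data parity 1, sent cp 1 → ok
Exactly one row (r1) and one column (c2) fail → the flipped bit is at their intersection.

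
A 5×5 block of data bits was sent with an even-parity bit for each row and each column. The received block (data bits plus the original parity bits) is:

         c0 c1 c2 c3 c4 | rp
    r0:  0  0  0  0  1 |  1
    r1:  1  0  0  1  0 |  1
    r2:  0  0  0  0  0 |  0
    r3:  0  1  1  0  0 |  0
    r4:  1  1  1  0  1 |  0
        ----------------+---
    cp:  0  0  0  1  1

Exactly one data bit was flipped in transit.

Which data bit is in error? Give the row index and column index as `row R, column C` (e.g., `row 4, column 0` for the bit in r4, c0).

row 1, column 4

Recompute each row's even parity and compare to rp:
  r0: data parity 1, sent rp 1 → ok
  r1: data parity 0, sent rp 1 → mismatch
  r2: data parity 0, sent rp 0 → ok
  r3: data parity 0, sent rp 0 → ok
  r4: data parity 0, sent rp 0 → ok
Recompute each column's even parity and compare to cp:
  c0: data parity 0, sent cp 0 → ok
  c1: data parity 0, sent cp 0 → ok
  c2: data parity 0, sent cp 0 → ok
  c3: data parity 1, sent cp 1 → ok
  c4: data parity 0, sent cp 1 → mismatch
Exactly one row (r1) and one column (c4) fail → the flipped bit is at their intersection.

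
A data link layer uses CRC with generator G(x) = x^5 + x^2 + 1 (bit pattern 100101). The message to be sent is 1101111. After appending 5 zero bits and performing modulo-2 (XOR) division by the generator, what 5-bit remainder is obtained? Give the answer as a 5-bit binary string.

Append 5 zeros: 110111100000. Divide by 100101 (XOR where the leading bit is 1):
  pos 0: 110111 XOR 100101 = 010010
  pos 1: 100101 XOR 100101 = 000000
Remainder (last 5 bits) = 00000. This is the CRC / FCS.

00000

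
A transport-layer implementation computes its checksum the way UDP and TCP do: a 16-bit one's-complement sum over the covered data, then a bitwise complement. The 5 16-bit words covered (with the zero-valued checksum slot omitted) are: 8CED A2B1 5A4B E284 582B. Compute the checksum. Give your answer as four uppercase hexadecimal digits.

3B65

One's-complement addition (fold any carry out of bit 15 back into bit 0):
  0x8CED + 0xA2B1 = 0x12F9E → wrap carry → 0x2F9F
  0x2F9F + 0x5A4B = 0x089EA
  0x89EA + 0xE284 = 0x16C6E → wrap carry → 0x6C6F
  0x6C6F + 0x582B = 0x0C49A
One's-complement sum = 0xC49A.
Checksum = ~0xC49A & 0xFFFF = 0x3B65.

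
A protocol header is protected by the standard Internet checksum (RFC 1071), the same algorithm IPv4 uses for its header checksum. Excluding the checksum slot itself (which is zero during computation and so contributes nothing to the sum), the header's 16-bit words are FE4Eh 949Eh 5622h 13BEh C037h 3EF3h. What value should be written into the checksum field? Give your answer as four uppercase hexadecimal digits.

One's-complement addition (fold any carry out of bit 15 back into bit 0):
  0xFE4E + 0x949E = 0x192EC → wrap carry → 0x92ED
  0x92ED + 0x5622 = 0x0E90F
  0xE90F + 0x13BE = 0x0FCCD
  0xFCCD + 0xC037 = 0x1BD04 → wrap carry → 0xBD05
  0xBD05 + 0x3EF3 = 0x0FBF8
One's-complement sum = 0xFBF8.
Checksum = ~0xFBF8 & 0xFFFF = 0x0407.

0407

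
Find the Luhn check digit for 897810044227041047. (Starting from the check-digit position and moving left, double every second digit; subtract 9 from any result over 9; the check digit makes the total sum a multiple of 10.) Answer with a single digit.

Partial digits right→left: 7 4 0 1 4 0 7 2 2 4 4 0 0 1 8 7 9 8
Double every second digit counting from the check-digit position (so the 1st, 3rd, 5th, ... of the partial from the right).
  doubled (with −9 where >9): 5 0 8 5 4 8 0 7 9 → sum 46
  kept as-is: 4 1 0 2 4 0 1 7 8 → sum 27
Total = 46 + 27 = 73.
Check digit = (10 − (73 mod 10)) mod 10 = 7.

7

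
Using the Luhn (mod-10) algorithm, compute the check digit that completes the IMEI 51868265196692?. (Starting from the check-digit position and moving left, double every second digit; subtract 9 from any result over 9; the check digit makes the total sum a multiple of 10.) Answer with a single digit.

1

Partial digits right→left: 2 9 6 6 9 1 5 6 2 8 6 8 1 5
Double every second digit counting from the check-digit position (so the 1st, 3rd, 5th, ... of the partial from the right).
  doubled (with −9 where >9): 4 3 9 1 4 3 2 → sum 26
  kept as-is: 9 6 1 6 8 8 5 → sum 43
Total = 26 + 43 = 69.
Check digit = (10 − (69 mod 10)) mod 10 = 1.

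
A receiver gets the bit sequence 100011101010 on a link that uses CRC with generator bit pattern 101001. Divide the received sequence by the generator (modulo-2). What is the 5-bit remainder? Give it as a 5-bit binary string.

10011

Modulo-2 division of 100011101010 by 101001:
  pos 0: 100011 XOR 101001 = 001010
  pos 2: 101010 XOR 101001 = 000011
  pos 6: 111010 XOR 101001 = 010011
Remainder = 10011 (nonzero — an error is detected).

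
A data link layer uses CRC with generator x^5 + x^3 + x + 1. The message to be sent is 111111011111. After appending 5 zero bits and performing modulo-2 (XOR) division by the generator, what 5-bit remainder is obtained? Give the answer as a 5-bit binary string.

10110

Append 5 zeros: 11111101111100000. Divide by 101011 (XOR where the leading bit is 1):
  pos 0: 111111 XOR 101011 = 010100
  pos 1: 101000 XOR 101011 = 000011
  pos 5: 111111 XOR 101011 = 010100
  pos 6: 101001 XOR 101011 = 000010
  pos 10: 100000 XOR 101011 = 001011
Remainder (last 5 bits) = 10110. This is the CRC / FCS.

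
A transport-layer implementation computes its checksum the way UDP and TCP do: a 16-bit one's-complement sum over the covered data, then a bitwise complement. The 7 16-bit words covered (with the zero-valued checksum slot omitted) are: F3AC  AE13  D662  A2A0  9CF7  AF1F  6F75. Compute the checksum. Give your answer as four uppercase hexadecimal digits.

29AF

One's-complement addition (fold any carry out of bit 15 back into bit 0):
  0xF3AC + 0xAE13 = 0x1A1BF → wrap carry → 0xA1C0
  0xA1C0 + 0xD662 = 0x17822 → wrap carry → 0x7823
  0x7823 + 0xA2A0 = 0x11AC3 → wrap carry → 0x1AC4
  0x1AC4 + 0x9CF7 = 0x0B7BB
  0xB7BB + 0xAF1F = 0x166DA → wrap carry → 0x66DB
  0x66DB + 0x6F75 = 0x0D650
One's-complement sum = 0xD650.
Checksum = ~0xD650 & 0xFFFF = 0x29AF.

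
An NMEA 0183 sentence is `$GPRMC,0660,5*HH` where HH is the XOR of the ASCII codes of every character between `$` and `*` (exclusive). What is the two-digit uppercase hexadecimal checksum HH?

7E

XOR the ASCII codes of the payload characters:
  'G' = 0x47 → acc = 0x47
  'P' = 0x50 → acc = 0x17
  'R' = 0x52 → acc = 0x45
  'M' = 0x4D → acc = 0x08
  'C' = 0x43 → acc = 0x4B
  ',' = 0x2C → acc = 0x67
  '0' = 0x30 → acc = 0x57
  '6' = 0x36 → acc = 0x61
  '6' = 0x36 → acc = 0x57
  '0' = 0x30 → acc = 0x67
  ',' = 0x2C → acc = 0x4B
  '5' = 0x35 → acc = 0x7E
Checksum = 0x7E.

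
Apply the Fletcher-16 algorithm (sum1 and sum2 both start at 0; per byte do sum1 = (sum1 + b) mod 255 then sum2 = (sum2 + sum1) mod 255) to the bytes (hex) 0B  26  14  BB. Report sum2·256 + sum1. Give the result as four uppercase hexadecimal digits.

Running sums (mod 255):
  after byte 0 (0B): sum1=11, sum2=11
  after byte 1 (26): sum1=49, sum2=60
  after byte 2 (14): sum1=69, sum2=129
  after byte 3 (BB): sum1=1, sum2=130
Checksum = sum2·256 + sum1 = 130·256 + 1 = 33281 = 0x8201.

8201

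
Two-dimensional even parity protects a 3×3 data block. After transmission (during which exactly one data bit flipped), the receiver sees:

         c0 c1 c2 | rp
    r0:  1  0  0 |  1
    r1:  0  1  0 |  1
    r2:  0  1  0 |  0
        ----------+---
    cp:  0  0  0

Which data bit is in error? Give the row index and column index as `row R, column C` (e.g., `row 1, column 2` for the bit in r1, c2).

Recompute each row's even parity and compare to rp:
  r0: data parity 1, sent rp 1 → ok
  r1: data parity 1, sent rp 1 → ok
  r2: data parity 1, sent rp 0 → mismatch
Recompute each column's even parity and compare to cp:
  c0: data parity 1, sent cp 0 → mismatch
  c1: data parity 0, sent cp 0 → ok
  c2: data parity 0, sent cp 0 → ok
Exactly one row (r2) and one column (c0) fail → the flipped bit is at their intersection.

row 2, column 0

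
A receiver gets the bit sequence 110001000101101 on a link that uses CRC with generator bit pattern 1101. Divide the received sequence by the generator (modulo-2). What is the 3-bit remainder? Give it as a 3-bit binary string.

Modulo-2 division of 110001000101101 by 1101:
  pos 0: 1100 XOR 1101 = 0001
  pos 3: 1010 XOR 1101 = 0111
  pos 4: 1110 XOR 1101 = 0011
  pos 6: 1101 XOR 1101 = 0000
  pos 11: 1101 XOR 1101 = 0000
Remainder = 000 (zero — the frame passes the CRC check).

000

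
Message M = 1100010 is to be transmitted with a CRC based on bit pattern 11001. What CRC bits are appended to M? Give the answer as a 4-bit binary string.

0100

Append 4 zeros: 11000100000. Divide by 11001 (XOR where the leading bit is 1):
  pos 0: 11000 XOR 11001 = 00001
  pos 4: 11000 XOR 11001 = 00001
Remainder (last 4 bits) = 0100. This is the CRC / FCS.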